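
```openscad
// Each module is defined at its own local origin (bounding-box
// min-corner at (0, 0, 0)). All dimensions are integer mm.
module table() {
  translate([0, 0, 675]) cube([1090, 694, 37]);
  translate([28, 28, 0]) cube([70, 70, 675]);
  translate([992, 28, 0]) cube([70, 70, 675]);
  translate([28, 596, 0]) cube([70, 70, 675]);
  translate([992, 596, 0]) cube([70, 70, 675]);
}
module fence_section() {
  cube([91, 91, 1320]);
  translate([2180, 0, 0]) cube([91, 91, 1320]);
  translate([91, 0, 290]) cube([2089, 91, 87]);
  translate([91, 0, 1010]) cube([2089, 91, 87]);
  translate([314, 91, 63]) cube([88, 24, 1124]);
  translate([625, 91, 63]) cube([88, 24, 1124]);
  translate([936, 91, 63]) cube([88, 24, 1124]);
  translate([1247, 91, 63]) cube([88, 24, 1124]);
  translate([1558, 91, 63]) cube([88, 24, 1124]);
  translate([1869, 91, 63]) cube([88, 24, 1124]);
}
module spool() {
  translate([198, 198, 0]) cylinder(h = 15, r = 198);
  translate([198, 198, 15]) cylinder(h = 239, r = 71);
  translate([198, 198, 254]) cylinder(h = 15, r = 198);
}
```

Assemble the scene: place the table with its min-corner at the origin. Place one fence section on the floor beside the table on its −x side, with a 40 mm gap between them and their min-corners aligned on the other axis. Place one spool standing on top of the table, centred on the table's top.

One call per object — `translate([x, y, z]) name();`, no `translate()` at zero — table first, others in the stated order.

table();
translate([-2311, 0, 0]) fence_section();
translate([347, 149, 712]) spool();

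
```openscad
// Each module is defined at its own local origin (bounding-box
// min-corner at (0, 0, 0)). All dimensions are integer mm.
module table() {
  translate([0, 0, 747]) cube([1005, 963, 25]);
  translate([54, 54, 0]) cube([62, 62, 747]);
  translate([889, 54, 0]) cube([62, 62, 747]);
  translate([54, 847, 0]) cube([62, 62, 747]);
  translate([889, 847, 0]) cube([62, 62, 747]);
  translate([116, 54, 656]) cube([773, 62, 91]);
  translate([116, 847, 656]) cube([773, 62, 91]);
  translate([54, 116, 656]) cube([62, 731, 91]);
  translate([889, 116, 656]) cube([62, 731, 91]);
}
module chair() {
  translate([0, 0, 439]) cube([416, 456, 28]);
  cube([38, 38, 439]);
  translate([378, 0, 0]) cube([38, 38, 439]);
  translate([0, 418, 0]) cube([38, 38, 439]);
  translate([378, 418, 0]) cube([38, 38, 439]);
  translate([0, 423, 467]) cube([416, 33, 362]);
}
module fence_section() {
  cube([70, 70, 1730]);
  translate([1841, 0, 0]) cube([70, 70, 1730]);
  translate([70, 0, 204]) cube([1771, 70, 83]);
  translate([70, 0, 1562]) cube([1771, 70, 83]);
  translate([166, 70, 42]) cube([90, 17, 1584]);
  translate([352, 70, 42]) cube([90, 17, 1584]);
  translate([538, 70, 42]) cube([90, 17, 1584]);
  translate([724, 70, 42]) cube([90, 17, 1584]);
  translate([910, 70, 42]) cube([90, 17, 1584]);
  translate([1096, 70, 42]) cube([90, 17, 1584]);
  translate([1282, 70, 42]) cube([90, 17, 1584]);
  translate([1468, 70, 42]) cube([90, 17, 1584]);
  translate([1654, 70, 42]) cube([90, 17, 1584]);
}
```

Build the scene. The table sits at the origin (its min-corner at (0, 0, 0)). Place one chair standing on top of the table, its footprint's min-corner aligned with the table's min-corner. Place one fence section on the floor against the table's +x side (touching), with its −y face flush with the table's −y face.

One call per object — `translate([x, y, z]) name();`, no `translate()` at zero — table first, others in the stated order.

table();
translate([0, 0, 772]) chair();
translate([1005, 0, 0]) fence_section();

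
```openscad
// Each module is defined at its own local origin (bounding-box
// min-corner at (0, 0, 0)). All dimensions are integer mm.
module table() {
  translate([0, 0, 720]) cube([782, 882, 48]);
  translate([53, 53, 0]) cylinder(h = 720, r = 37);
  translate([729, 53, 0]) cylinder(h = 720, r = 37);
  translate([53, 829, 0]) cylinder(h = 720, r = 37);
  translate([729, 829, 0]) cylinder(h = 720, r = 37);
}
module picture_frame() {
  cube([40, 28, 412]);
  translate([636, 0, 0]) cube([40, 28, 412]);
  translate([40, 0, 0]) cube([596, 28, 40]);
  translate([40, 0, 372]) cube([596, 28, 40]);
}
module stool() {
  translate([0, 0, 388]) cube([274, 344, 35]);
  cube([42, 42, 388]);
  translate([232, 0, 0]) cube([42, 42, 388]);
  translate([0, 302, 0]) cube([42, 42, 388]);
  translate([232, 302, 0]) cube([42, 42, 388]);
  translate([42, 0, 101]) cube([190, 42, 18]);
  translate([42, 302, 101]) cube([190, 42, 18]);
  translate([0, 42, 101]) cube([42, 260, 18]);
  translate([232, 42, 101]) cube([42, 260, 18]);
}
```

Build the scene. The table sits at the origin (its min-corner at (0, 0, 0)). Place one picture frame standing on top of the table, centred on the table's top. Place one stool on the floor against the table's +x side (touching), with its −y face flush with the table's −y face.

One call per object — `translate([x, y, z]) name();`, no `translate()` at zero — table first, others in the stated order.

table();
translate([53, 427, 768]) picture_frame();
translate([782, 0, 0]) stool();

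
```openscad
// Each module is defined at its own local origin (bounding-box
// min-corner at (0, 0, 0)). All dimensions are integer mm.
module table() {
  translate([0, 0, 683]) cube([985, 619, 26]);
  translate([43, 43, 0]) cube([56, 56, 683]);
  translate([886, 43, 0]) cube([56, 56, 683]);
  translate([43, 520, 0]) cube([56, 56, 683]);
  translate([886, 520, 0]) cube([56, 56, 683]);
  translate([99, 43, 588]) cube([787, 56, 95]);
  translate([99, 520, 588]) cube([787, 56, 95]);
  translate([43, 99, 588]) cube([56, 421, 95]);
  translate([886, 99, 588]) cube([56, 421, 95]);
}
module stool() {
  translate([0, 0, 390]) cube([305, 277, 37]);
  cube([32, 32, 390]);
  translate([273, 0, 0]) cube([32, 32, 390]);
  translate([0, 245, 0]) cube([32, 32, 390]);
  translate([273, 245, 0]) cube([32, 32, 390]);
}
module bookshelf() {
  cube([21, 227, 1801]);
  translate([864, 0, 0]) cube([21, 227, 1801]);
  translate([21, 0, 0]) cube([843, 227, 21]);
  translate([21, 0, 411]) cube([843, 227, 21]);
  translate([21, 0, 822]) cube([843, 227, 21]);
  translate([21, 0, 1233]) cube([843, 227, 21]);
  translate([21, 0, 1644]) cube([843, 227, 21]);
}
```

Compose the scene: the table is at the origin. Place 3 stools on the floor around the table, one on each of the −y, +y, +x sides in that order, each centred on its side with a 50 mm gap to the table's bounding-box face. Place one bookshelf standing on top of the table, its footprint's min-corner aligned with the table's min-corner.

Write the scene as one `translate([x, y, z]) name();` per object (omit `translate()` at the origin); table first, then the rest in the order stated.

table();
translate([340, -327, 0]) stool();
translate([340, 669, 0]) stool();
translate([1035, 171, 0]) stool();
translate([0, 0, 709]) bookshelf();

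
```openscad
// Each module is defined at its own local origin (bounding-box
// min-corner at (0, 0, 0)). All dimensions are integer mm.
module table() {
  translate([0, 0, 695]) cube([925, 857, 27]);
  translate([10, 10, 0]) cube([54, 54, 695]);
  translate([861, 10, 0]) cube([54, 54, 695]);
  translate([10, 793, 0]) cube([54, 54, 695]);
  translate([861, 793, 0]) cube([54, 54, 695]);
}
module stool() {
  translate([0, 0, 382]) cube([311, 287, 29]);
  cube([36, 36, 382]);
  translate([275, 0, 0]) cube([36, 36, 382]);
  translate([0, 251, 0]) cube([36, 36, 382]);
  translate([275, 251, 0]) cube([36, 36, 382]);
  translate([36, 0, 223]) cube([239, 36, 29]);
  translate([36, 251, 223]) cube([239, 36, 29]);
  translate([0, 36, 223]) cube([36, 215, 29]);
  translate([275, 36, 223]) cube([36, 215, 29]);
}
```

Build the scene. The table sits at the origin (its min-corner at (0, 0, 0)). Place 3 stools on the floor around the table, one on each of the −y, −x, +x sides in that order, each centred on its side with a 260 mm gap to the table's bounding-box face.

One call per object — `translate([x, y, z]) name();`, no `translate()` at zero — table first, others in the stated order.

table();
translate([307, -547, 0]) stool();
translate([-571, 285, 0]) stool();
translate([1185, 285, 0]) stool();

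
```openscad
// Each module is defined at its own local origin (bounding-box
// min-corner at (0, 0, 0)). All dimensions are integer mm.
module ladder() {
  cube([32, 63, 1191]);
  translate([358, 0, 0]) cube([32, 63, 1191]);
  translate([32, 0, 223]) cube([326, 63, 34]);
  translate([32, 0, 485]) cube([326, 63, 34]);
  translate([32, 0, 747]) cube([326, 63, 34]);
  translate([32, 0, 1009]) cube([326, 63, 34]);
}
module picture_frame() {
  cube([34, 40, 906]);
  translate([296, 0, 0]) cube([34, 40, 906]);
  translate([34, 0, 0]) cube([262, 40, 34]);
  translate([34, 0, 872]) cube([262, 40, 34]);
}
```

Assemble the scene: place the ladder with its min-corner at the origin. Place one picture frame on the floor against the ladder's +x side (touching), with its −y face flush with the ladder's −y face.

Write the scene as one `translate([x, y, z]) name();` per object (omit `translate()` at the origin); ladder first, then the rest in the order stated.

ladder();
translate([390, 0, 0]) picture_frame();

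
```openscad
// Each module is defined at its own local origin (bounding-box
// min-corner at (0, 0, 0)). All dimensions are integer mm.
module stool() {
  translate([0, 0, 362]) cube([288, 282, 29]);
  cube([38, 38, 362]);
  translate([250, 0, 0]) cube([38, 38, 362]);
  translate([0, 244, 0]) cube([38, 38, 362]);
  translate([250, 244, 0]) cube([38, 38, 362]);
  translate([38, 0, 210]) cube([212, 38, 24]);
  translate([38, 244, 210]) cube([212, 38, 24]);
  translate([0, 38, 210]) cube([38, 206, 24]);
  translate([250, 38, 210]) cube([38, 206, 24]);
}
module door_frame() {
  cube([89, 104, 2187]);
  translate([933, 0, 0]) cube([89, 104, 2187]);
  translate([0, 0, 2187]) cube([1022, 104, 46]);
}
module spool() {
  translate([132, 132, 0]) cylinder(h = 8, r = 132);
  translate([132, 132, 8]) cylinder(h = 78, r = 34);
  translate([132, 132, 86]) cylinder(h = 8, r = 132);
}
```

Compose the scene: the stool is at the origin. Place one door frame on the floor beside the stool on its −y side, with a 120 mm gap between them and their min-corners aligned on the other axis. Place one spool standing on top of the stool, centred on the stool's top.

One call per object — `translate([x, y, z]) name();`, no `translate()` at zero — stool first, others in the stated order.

stool();
translate([0, -224, 0]) door_frame();
translate([12, 9, 391]) spool();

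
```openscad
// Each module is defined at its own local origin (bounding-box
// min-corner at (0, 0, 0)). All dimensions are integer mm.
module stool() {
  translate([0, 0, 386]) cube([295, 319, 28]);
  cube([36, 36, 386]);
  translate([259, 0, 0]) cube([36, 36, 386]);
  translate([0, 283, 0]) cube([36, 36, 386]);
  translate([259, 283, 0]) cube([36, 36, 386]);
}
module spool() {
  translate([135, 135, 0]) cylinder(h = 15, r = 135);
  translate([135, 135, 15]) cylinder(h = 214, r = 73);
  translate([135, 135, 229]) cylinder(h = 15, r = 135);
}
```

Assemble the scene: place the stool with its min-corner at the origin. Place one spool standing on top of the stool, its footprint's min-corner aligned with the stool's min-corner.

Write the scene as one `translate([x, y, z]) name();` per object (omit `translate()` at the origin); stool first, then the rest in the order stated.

stool();
translate([0, 0, 414]) spool();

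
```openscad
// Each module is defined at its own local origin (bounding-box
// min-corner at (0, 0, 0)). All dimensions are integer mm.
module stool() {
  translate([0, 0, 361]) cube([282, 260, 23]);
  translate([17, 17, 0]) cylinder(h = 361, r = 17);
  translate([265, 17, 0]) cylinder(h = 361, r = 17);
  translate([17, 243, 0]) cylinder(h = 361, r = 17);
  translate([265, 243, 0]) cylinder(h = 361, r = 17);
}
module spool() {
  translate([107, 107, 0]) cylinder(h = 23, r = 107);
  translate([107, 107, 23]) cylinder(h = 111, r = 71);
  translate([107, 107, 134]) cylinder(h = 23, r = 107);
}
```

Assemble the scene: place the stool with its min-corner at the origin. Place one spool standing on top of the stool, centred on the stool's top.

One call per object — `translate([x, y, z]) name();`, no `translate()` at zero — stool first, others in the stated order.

stool();
translate([34, 23, 384]) spool();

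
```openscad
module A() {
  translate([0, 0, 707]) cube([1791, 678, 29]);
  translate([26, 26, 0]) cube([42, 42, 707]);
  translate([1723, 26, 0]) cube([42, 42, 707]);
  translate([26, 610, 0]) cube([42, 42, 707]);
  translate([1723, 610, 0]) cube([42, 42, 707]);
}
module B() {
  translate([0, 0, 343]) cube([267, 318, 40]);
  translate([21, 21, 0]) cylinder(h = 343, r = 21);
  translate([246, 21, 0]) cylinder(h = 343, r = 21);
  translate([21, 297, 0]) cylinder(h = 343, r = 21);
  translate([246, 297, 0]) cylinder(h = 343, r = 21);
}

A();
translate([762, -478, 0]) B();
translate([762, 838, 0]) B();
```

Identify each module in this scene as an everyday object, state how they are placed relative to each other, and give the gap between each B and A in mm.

Each stool's nearest face is 160 mm from the table's bounding box.

A is a table. B is a stool. Two stools sit around the table at the −y, +y sides. The gap between each stool and the table is 160 mm.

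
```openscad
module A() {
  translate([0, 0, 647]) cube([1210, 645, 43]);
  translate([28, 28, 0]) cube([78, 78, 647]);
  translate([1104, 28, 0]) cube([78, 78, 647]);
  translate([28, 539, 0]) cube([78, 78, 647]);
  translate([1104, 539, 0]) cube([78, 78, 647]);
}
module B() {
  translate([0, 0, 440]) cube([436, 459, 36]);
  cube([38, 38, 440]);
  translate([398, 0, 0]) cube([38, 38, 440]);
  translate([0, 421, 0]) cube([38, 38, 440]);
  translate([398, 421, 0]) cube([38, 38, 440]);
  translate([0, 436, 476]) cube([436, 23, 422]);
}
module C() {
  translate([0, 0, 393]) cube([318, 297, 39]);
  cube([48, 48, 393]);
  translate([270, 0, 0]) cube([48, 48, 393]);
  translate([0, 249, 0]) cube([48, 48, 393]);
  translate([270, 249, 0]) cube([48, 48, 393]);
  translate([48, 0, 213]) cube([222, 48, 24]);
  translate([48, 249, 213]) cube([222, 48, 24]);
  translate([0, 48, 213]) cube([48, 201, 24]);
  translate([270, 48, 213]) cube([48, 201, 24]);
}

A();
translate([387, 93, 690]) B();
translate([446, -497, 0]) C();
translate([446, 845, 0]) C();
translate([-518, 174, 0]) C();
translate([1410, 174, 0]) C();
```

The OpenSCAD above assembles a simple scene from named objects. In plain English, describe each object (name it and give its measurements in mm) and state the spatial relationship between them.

A is a table: top 1210 mm (x) × 645 mm (y), 43 mm thick, upper face at z = 690 mm, on four 78×78 mm square legs, each inset 28 mm from the nearest pair of top edges, running from z = 0 to the bottom of the top.

B is a chair. The seat is a 436×459×36 mm slab with its top at z = 476 mm, on four 38×38 mm corner legs (flush with the seat edges, standing on z = 0). A flat backrest 23 mm thick, 422 mm tall, spans the full seat width and rises from the seat top along its +y edge, rear face flush with the rear of the seat.

C is a simple wooden stool: a rectangular seat 318 mm (x) by 297 mm (y), 39 mm thick, top face at z = 432 mm, on four square legs, each 48×48 mm in cross-section. The legs rest on z = 0, each flush with a corner of the seat. Four stretchers, 48 mm wide and 24 mm tall, connect adjacent legs with their undersides at z = 213 mm, each running between the inner faces of the legs it joins and aligned with the legs' outer faces on the other axis.

The chair is on top of the table, centred. Four stools sit around the table at the −y, +y, −x, +x sides.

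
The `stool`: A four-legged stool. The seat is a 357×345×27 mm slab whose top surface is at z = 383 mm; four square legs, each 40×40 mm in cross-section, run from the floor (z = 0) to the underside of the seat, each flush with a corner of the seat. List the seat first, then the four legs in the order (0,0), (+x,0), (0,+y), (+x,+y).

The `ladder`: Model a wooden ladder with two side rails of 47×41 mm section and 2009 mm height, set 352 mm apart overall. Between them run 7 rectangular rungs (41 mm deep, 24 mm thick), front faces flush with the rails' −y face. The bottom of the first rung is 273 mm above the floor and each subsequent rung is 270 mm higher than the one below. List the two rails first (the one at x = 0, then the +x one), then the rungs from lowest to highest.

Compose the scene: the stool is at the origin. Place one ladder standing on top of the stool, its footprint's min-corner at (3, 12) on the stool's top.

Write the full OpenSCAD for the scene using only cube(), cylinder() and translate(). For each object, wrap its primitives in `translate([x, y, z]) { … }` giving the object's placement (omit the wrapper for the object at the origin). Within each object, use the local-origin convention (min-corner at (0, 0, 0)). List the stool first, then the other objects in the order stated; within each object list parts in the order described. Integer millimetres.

translate([0, 0, 356]) cube([357, 345, 27]);
cube([40, 40, 356]);
translate([317, 0, 0]) cube([40, 40, 356]);
translate([0, 305, 0]) cube([40, 40, 356]);
translate([317, 305, 0]) cube([40, 40, 356]);
translate([3, 12, 383]) {
  cube([47, 41, 2009]);
  translate([305, 0, 0]) cube([47, 41, 2009]);
  translate([47, 0, 273]) cube([258, 41, 24]);
  translate([47, 0, 543]) cube([258, 41, 24]);
  translate([47, 0, 813]) cube([258, 41, 24]);
  translate([47, 0, 1083]) cube([258, 41, 24]);
  translate([47, 0, 1353]) cube([258, 41, 24]);
  translate([47, 0, 1623]) cube([258, 41, 24]);
  translate([47, 0, 1893]) cube([258, 41, 24]);
}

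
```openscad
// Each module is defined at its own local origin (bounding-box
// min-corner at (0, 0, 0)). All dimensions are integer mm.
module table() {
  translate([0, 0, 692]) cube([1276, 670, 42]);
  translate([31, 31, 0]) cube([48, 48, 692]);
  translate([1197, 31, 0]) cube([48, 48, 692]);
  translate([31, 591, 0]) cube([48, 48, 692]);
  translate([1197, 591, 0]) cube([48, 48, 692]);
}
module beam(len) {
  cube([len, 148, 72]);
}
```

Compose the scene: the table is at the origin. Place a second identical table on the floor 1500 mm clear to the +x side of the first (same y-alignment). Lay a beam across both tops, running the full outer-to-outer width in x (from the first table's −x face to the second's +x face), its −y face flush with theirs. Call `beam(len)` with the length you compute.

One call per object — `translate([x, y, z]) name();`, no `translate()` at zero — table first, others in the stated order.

table();
translate([2776, 0, 0]) table();
translate([0, 0, 734]) beam(4052);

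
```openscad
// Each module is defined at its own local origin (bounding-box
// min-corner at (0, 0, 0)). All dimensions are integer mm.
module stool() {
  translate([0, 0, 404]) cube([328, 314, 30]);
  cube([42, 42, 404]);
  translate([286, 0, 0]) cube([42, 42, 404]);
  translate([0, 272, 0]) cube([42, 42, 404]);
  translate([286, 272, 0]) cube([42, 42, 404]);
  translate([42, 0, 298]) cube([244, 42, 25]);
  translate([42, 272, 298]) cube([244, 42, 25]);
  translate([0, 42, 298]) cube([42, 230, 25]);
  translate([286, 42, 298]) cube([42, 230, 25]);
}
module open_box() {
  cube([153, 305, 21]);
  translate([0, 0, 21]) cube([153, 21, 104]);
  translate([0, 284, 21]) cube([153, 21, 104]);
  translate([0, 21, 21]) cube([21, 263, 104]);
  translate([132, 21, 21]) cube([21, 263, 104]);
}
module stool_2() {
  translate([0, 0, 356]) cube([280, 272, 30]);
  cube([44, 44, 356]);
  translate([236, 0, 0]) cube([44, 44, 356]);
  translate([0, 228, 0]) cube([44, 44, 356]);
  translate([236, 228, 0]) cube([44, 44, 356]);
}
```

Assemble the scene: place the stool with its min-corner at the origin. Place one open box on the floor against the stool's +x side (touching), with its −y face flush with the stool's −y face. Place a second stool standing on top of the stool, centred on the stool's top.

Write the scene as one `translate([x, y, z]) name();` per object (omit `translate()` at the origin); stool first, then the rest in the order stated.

stool();
translate([328, 0, 0]) open_box();
translate([24, 21, 434]) stool_2();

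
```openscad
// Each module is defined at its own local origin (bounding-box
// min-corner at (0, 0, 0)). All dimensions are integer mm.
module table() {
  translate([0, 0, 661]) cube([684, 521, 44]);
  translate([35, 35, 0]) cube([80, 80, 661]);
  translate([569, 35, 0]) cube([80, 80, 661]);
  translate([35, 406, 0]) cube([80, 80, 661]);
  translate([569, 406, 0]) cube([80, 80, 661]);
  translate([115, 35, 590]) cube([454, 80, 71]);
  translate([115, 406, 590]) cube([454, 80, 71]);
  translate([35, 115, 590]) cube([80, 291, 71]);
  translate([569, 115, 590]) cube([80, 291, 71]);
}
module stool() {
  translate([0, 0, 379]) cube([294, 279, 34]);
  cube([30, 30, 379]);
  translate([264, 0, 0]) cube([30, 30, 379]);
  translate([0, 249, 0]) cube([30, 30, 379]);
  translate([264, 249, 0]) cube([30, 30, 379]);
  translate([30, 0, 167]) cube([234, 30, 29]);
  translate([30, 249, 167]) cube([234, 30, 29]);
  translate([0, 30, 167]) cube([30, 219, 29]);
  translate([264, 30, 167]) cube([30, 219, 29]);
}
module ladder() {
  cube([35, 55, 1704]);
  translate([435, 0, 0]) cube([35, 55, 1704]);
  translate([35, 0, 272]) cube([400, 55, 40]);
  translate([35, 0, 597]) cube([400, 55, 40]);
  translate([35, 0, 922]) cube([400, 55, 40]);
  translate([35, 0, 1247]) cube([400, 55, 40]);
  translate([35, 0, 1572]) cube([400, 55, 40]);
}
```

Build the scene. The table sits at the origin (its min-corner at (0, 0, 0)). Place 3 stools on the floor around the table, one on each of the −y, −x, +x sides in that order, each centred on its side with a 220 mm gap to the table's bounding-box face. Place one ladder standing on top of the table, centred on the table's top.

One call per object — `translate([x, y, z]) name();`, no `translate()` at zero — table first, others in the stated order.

table();
translate([195, -499, 0]) stool();
translate([-514, 121, 0]) stool();
translate([904, 121, 0]) stool();
translate([107, 233, 705]) ladder();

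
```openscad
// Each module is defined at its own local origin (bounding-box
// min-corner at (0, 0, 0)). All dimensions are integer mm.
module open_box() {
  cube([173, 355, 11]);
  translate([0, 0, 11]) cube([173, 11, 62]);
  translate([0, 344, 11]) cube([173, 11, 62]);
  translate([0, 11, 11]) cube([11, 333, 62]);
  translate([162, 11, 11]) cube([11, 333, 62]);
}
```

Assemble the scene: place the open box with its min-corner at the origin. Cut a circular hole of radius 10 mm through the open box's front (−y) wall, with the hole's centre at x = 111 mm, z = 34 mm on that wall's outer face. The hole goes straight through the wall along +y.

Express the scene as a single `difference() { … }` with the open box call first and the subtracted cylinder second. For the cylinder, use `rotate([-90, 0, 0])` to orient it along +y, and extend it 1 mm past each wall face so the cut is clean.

difference() {
  open_box();
  translate([111, -1, 34]) rotate([-90, 0, 0]) cylinder(h = 13, r = 10);
}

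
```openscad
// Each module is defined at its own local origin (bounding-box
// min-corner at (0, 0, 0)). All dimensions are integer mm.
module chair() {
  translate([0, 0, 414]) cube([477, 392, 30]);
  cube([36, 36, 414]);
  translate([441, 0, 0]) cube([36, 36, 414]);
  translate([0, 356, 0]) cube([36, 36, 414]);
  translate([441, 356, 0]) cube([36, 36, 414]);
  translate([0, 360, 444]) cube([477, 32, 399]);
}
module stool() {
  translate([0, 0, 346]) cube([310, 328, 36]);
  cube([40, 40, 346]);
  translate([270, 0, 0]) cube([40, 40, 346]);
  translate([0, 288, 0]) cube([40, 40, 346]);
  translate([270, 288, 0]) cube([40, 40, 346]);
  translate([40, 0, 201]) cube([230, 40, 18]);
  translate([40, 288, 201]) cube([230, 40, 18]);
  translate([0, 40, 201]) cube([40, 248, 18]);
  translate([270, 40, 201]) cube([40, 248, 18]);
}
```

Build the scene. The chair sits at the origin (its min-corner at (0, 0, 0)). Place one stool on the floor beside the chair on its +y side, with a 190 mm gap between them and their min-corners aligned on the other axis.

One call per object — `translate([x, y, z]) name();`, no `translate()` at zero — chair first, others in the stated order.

chair();
translate([0, 582, 0]) stool();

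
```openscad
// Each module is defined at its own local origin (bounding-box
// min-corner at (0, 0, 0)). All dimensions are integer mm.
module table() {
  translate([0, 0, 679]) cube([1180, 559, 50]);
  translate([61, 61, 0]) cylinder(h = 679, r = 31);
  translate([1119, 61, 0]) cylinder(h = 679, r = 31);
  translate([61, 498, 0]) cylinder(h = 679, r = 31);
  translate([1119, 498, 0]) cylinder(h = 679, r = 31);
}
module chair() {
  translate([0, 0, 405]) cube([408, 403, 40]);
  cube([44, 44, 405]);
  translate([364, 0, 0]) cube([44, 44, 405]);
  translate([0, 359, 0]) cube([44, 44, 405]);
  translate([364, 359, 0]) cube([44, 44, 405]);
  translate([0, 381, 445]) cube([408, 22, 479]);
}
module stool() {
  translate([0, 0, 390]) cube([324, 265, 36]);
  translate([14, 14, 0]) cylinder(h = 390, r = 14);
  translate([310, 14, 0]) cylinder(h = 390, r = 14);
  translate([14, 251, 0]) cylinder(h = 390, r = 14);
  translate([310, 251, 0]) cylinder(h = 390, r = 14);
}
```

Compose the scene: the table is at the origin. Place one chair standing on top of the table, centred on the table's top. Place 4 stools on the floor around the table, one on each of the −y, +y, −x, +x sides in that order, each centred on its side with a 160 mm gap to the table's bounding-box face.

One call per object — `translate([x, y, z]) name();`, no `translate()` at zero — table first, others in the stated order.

table();
translate([386, 78, 729]) chair();
translate([428, -425, 0]) stool();
translate([428, 719, 0]) stool();
translate([-484, 147, 0]) stool();
translate([1340, 147, 0]) stool();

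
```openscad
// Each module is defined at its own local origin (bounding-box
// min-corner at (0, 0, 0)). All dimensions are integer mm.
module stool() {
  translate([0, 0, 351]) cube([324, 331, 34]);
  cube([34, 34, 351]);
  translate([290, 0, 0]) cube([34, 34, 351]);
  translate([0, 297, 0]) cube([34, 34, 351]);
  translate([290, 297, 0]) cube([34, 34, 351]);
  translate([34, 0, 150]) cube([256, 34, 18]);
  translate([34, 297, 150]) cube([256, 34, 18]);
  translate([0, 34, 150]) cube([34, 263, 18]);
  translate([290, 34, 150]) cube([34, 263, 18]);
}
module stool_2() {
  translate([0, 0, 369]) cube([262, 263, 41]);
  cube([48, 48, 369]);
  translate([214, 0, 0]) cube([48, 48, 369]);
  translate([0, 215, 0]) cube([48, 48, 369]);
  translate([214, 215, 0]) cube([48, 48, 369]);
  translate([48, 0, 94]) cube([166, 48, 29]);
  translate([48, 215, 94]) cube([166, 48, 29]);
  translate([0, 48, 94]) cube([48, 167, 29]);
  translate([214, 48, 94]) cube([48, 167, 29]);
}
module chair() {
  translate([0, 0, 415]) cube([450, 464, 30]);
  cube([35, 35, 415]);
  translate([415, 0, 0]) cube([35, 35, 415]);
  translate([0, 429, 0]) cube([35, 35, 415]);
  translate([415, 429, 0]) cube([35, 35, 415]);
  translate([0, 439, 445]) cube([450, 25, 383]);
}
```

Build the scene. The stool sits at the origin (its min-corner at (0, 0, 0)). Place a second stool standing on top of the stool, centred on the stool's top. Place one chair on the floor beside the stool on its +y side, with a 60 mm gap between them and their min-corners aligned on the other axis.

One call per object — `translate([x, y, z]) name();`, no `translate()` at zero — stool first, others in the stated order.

stool();
translate([31, 34, 385]) stool_2();
translate([0, 391, 0]) chair();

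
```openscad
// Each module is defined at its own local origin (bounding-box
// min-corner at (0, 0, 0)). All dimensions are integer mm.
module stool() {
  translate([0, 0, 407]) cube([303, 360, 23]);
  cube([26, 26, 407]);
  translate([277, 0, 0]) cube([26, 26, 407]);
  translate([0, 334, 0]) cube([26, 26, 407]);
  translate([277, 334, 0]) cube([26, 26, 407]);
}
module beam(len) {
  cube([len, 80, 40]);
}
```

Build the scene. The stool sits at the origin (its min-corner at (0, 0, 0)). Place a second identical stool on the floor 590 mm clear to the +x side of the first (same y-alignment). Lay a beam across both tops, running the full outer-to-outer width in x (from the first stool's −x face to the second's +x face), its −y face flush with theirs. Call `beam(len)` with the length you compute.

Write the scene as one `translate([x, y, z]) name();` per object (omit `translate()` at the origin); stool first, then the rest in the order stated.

stool();
translate([893, 0, 0]) stool();
translate([0, 0, 430]) beam(1196);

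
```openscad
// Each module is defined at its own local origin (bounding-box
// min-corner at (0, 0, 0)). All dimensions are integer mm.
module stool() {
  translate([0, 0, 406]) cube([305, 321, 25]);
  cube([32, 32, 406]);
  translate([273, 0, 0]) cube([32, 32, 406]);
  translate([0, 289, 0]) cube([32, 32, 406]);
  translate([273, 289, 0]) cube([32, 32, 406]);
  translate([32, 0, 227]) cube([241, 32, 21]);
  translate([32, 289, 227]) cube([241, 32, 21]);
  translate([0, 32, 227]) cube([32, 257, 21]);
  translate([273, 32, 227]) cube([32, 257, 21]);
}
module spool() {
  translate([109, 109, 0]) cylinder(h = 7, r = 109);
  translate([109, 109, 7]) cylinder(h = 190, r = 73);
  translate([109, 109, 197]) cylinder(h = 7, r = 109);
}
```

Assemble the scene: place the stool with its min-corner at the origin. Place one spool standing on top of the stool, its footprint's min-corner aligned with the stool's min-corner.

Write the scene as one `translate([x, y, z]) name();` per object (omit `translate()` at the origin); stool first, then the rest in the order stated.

stool();
translate([0, 0, 431]) spool();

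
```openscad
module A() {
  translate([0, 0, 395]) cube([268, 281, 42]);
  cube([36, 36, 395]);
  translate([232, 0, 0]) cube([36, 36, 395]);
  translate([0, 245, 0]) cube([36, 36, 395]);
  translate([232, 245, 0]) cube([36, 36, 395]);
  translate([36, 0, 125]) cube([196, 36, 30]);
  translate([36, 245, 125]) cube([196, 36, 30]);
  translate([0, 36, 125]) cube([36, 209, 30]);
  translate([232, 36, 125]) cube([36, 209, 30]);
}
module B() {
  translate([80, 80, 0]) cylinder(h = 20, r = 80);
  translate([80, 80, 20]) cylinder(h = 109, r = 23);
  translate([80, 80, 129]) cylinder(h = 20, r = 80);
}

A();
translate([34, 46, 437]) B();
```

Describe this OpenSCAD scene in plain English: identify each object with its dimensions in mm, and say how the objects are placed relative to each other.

A is a simple wooden stool: a rectangular seat 268 mm (x) by 281 mm (y), 42 mm thick, top face at z = 437 mm, on four square legs, each 36×36 mm in cross-section. The legs rest on z = 0, each flush with a corner of the seat. Four stretchers, 36 mm wide and 30 mm tall, connect adjacent legs with their undersides at z = 125 mm, each running between the inner faces of the legs it joins and aligned with the legs' outer faces on the other axis.

B is a spool: two coaxial disc flanges of radius 80 mm and thickness 20 mm, joined by a core cylinder of radius 23 mm and height 109 mm. The lower flange rests on z = 0 and the three cylinders share a vertical axis.

The spool is on top of the stool.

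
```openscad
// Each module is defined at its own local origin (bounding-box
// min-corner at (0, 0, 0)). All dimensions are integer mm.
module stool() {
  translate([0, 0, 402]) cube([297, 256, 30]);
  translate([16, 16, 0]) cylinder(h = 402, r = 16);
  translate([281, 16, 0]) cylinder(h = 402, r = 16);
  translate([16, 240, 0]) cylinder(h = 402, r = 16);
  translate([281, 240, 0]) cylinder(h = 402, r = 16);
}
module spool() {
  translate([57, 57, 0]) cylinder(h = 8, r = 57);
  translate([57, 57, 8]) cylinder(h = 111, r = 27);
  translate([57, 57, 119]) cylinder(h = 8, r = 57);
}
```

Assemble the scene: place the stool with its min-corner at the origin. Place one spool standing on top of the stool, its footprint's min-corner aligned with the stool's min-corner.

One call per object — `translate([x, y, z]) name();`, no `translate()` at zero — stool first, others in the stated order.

stool();
translate([0, 0, 432]) spool();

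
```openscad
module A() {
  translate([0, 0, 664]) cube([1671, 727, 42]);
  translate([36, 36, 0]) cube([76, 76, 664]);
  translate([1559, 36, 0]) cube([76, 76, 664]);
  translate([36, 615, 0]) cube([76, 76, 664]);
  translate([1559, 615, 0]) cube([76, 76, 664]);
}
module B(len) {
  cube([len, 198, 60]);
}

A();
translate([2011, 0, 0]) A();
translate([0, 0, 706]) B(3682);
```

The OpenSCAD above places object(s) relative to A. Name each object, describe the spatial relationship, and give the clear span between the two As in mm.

Second table starts at x = 2011; first ends at x = 1671; clear span = 2011 − 1671 = 340 mm.

A is a table. B is a beam. A beam spans the tops of two tables. The clear span between the two tables is 340 mm.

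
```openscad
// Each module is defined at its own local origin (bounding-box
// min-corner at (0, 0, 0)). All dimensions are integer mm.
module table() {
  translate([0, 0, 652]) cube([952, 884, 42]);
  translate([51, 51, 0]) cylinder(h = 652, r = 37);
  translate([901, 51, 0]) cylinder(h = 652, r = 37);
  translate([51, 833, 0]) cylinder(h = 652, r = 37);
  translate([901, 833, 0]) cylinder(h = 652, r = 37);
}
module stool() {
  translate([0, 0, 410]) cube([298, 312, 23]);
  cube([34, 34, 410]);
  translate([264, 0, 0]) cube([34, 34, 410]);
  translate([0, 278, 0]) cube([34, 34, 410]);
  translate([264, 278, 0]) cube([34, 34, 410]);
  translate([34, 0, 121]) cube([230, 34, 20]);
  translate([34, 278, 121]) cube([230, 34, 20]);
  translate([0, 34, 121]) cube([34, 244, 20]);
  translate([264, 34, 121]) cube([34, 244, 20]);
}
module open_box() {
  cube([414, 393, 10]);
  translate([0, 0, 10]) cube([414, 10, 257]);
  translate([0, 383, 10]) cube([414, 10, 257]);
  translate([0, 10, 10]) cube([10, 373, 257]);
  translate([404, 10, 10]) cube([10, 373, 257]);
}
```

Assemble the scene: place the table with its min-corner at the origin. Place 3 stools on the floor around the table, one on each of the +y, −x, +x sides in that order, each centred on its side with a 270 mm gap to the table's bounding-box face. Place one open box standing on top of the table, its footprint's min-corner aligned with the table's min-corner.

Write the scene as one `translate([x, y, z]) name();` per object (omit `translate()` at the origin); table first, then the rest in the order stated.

table();
translate([327, 1154, 0]) stool();
translate([-568, 286, 0]) stool();
translate([1222, 286, 0]) stool();
translate([0, 0, 694]) open_box();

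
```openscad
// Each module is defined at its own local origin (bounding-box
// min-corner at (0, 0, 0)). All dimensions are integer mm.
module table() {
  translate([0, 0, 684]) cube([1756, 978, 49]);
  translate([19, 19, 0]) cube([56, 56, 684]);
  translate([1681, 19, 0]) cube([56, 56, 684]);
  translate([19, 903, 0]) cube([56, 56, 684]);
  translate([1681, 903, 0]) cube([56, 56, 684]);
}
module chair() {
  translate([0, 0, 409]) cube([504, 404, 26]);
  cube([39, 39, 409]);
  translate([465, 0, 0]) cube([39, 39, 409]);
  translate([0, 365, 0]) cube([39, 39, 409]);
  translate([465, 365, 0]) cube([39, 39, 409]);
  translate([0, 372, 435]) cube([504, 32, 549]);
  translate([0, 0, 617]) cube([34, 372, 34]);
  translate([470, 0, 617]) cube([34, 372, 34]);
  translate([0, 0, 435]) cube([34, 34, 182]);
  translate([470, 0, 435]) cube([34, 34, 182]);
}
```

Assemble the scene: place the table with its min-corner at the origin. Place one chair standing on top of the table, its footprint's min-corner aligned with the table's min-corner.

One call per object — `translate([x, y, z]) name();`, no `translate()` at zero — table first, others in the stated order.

table();
translate([0, 0, 733]) chair();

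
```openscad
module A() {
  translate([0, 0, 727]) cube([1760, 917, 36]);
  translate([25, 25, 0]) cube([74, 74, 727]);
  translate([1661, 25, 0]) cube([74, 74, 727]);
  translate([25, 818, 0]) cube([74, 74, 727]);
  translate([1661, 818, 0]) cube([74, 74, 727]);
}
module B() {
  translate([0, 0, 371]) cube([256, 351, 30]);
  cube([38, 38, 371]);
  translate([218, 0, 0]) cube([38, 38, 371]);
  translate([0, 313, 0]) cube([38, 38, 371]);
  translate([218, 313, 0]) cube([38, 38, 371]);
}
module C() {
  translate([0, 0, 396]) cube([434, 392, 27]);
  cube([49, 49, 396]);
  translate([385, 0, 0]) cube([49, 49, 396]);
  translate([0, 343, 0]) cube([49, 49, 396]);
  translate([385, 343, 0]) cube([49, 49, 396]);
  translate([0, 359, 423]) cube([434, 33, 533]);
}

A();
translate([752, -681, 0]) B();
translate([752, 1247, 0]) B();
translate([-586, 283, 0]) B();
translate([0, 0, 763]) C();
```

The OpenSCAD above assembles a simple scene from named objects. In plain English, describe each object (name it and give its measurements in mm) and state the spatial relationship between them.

A is a table: top 1760 mm (x) × 917 mm (y), 36 mm thick, upper face at z = 763 mm, on four 74×74 mm square legs, each inset 25 mm from the nearest pair of top edges, running from z = 0 to the bottom of the top.

B is a four-legged stool. The seat is 256×351 mm, 30 mm thick, top at z = 401 mm. It stands on four square legs, each 38×38 mm in cross-section, from z = 0 to the seat underside, each flush with a corner of the seat.

C is a chair. The seat is a 434×392×27 mm slab with its top at z = 423 mm, on four 49×49 mm corner legs (flush with the seat edges, standing on z = 0). A flat backrest 33 mm thick, 533 mm tall, spans the full seat width and rises from the seat top along its +y edge, rear face flush with the rear of the seat.

Three stools sit around the table at the −y, +y, −x sides. The chair is on top of the table.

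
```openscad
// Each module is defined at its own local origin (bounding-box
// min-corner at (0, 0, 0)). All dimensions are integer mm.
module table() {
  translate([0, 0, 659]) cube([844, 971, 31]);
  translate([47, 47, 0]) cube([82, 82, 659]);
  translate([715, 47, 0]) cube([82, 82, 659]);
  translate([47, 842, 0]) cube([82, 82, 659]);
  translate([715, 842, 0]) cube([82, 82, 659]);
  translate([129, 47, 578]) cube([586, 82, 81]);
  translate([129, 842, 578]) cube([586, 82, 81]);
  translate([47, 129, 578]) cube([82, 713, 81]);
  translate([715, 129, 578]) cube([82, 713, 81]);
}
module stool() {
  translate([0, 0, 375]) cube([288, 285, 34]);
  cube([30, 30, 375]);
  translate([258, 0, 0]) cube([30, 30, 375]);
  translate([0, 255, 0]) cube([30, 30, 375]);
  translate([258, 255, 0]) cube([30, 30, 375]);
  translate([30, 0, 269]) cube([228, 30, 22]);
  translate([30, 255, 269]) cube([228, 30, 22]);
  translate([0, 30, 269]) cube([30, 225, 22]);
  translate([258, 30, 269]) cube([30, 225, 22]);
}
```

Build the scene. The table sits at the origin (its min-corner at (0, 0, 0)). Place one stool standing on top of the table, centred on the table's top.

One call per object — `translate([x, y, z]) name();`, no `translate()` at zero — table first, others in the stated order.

table();
translate([278, 343, 690]) stool();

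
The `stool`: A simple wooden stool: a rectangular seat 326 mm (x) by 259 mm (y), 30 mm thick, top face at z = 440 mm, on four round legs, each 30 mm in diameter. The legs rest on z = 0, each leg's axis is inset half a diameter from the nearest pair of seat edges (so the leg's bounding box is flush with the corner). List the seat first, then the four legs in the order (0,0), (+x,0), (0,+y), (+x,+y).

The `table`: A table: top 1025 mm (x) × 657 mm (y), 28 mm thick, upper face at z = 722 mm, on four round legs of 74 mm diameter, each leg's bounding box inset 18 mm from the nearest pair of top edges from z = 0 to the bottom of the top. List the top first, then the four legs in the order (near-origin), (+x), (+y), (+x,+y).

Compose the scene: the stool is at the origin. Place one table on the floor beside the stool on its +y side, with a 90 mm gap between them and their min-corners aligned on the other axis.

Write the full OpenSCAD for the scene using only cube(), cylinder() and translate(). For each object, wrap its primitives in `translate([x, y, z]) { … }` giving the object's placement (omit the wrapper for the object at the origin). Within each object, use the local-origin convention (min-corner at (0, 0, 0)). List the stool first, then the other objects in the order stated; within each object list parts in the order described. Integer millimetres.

translate([0, 0, 410]) cube([326, 259, 30]);
translate([15, 15, 0]) cylinder(h = 410, r = 15);
translate([311, 15, 0]) cylinder(h = 410, r = 15);
translate([15, 244, 0]) cylinder(h = 410, r = 15);
translate([311, 244, 0]) cylinder(h = 410, r = 15);
translate([0, 349, 0]) {
  translate([0, 0, 694]) cube([1025, 657, 28]);
  translate([55, 55, 0]) cylinder(h = 694, r = 37);
  translate([970, 55, 0]) cylinder(h = 694, r = 37);
  translate([55, 602, 0]) cylinder(h = 694, r = 37);
  translate([970, 602, 0]) cylinder(h = 694, r = 37);
}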